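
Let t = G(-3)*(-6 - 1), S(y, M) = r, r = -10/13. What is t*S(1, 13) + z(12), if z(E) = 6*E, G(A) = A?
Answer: 726/13 ≈ 55.846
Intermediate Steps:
r = -10/13 (r = -10*1/13 = -10/13 ≈ -0.76923)
S(y, M) = -10/13
t = 21 (t = -3*(-6 - 1) = -3*(-7) = 21)
t*S(1, 13) + z(12) = 21*(-10/13) + 6*12 = -210/13 + 72 = 726/13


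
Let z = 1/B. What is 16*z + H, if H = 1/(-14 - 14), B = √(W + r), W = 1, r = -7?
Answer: -1/28 - 8*I*√6/3 ≈ -0.035714 - 6.532*I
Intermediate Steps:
B = I*√6 (B = √(1 - 7) = √(-6) = I*√6 ≈ 2.4495*I)
z = -I*√6/6 (z = 1/(I*√6) = -I*√6/6 ≈ -0.40825*I)
H = -1/28 (H = 1/(-28) = -1/28 ≈ -0.035714)
16*z + H = 16*(-I*√6/6) - 1/28 = -8*I*√6/3 - 1/28 = -1/28 - 8*I*√6/3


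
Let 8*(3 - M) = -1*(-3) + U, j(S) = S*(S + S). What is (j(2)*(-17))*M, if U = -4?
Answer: -425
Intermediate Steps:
j(S) = 2*S² (j(S) = S*(2*S) = 2*S²)
M = 25/8 (M = 3 - (-1*(-3) - 4)/8 = 3 - (3 - 4)/8 = 3 - ⅛*(-1) = 3 + ⅛ = 25/8 ≈ 3.1250)
(j(2)*(-17))*M = ((2*2²)*(-17))*(25/8) = ((2*4)*(-17))*(25/8) = (8*(-17))*(25/8) = -136*25/8 = -425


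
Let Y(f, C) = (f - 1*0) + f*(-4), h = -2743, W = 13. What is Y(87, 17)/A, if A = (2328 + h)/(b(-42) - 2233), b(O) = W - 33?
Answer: -588033/415 ≈ -1416.9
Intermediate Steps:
b(O) = -20 (b(O) = 13 - 33 = -20)
Y(f, C) = -3*f (Y(f, C) = (f + 0) - 4*f = f - 4*f = -3*f)
A = 415/2253 (A = (2328 - 2743)/(-20 - 2233) = -415/(-2253) = -415*(-1/2253) = 415/2253 ≈ 0.18420)
Y(87, 17)/A = (-3*87)/(415/2253) = -261*2253/415 = -588033/415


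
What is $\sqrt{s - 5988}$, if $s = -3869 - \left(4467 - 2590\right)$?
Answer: $i \sqrt{11734} \approx 108.32 i$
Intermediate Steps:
$s = -5746$ ($s = -3869 - 1877 = -5746$)
$\sqrt{s - 5988} = \sqrt{-5746 - 5988} = \sqrt{-11734} = i \sqrt{11734}$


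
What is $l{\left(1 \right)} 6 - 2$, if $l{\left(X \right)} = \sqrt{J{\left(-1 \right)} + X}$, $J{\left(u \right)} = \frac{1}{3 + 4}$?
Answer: $-2 + \frac{12 \sqrt{14}}{7} \approx 4.4143$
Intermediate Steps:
$J{\left(u \right)} = \frac{1}{7}$
$l{\left(X \right)} = \sqrt{\frac{1}{7} + X}$
$l{\left(1 \right)} 6 - 2 = \frac{\sqrt{7 + 49 \cdot 1}}{7} \cdot 6 - 2 = \frac{\sqrt{7 + 49}}{7} \cdot 6 - 2 = \frac{\sqrt{56}}{7} \cdot 6 - 2 = \frac{2 \sqrt{14}}{7} \cdot 6 - 2 = \frac{12 \sqrt{14}}{7} - 2 = -2 + \frac{12 \sqrt{14}}{7}$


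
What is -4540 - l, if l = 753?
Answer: -5293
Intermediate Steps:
-4540 - l = -4540 - 1*753 = -4540 - 753 = -5293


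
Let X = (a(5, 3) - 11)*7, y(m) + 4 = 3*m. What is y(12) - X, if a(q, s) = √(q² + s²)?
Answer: 109 - 7*√34 ≈ 68.183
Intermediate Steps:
y(m) = -4 + 3*m
X = -77 + 7*√34 (X = (√(5² + 3²) - 11)*7 = (√(25 + 9) - 11)*7 = (√34 - 11)*7 = (-11 + √34)*7 = -77 + 7*√34 ≈ -36.183)
y(12) - X = (-4 + 3*12) - (-77 + 7*√34) = (-4 + 36) + (77 - 7*√34) = 32 + (77 - 7*√34) = 109 - 7*√34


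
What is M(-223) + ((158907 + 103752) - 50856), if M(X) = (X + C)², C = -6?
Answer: 264244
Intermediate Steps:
M(X) = (-6 + X)² (M(X) = (X - 6)² = (-6 + X)²)
M(-223) + ((158907 + 103752) - 50856) = (-6 - 223)² + ((158907 + 103752) - 50856) = (-229)² + (262659 - 50856) = 52441 + 211803 = 264244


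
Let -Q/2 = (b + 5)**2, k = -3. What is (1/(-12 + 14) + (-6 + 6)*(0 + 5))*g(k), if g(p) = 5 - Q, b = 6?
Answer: 247/2 ≈ 123.50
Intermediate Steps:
Q = -242 (Q = -2*(6 + 5)**2 = -2*11**2 = -2*121 = -242)
g(p) = 247 (g(p) = 5 - 1*(-242) = 5 + 242 = 247)
(1/(-12 + 14) + (-6 + 6)*(0 + 5))*g(k) = (1/(-12 + 14) + (-6 + 6)*(0 + 5))*247 = (1/2 + 0*5)*247 = (1/2 + 0)*247 = (1/2)*247 = 247/2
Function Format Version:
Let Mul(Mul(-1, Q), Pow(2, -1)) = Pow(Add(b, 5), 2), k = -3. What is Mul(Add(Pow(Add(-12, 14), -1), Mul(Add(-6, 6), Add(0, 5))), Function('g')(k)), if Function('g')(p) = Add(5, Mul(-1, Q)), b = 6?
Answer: Rational(247, 2) ≈ 123.50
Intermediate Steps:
Q = -242 (Q = Mul(-2, Pow(Add(6, 5), 2)) = Mul(-2, Pow(11, 2)) = Mul(-2, 121) = -242)
Function('g')(p) = 247 (Function('g')(p) = Add(5, Mul(-1, -242)) = Add(5, 242) = 247)
Mul(Add(Pow(Add(-12, 14), -1), Mul(Add(-6, 6), Add(0, 5))), Function('g')(k)) = Mul(Add(Pow(Add(-12, 14), -1), Mul(Add(-6, 6), Add(0, 5))), 247) = Mul(Add(Pow(2, -1), Mul(0, 5)), 247) = Mul(Add(Rational(1, 2), 0), 247) = Mul(Rational(1, 2), 247) = Rational(247, 2)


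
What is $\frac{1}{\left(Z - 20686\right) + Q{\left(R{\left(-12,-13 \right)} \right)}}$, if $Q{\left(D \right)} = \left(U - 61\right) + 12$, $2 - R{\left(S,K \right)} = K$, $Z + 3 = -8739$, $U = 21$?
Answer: $- \frac{1}{29456} \approx -3.3949 \cdot 10^{-5}$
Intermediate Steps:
$Z = -8742$ ($Z = -3 - 8739 = -8742$)
$R{\left(S,K \right)} = 2 - K$
$Q{\left(D \right)} = -28$ ($Q{\left(D \right)} = \left(21 - 61\right) + 12 = -40 + 12 = -28$)
$\frac{1}{\left(Z - 20686\right) + Q{\left(R{\left(-12,-13 \right)} \right)}} = \frac{1}{\left(-8742 - 20686\right) - 28} = \frac{1}{-29428 - 28} = \frac{1}{-29456} = - \frac{1}{29456}$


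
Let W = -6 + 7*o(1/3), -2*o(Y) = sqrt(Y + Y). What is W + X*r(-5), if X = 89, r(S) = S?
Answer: -451 - 7*sqrt(6)/6 ≈ -453.86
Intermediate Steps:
o(Y) = -sqrt(2)*sqrt(Y)/2 (o(Y) = -sqrt(Y + Y)/2 = -sqrt(2)*sqrt(Y)/2)
W = -6 - 7*sqrt(6)/6 (W = -6 + 7*(-sqrt(2)*sqrt(1/3)/2) = -6 + 7*(-sqrt(2)*sqrt(3)/3/2) = -6 + 7*(-sqrt(6)/6) = -6 - 7*sqrt(6)/6 ≈ -8.8577)
W + X*r(-5) = (-6 - 7*sqrt(6)/6) + 89*(-5) = (-6 - 7*sqrt(6)/6) - 445 = -451 - 7*sqrt(6)/6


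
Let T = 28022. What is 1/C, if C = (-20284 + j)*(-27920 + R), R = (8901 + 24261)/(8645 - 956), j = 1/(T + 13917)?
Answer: 107489657/60865136449976550 ≈ 1.7660e-9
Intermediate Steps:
j = 1/41939 (j = 1/(28022 + 13917) = 1/41939 ≈ 2.3844e-5)
R = 11054/2563 (R = 33162/7689 = 33162*(1/7689) = 11054/2563 ≈ 4.3129)
C = 60865136449976550/107489657 (C = (-20284 + 1/41939)*(-27920 + 11054/2563) = -850690675/41939*(-71547906/2563) = 60865136449976550/107489657 ≈ 5.6624e+8)
1/C = 1/(60865136449976550/107489657) = 107489657/60865136449976550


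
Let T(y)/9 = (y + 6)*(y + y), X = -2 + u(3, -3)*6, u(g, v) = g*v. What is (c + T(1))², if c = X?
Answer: 4900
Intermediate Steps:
X = -56 (X = -2 + (3*(-3))*6 = -2 - 9*6 = -2 - 54 = -56)
T(y) = 18*y*(6 + y) (T(y) = 9*((y + 6)*(y + y)) = 9*((6 + y)*(2*y)) = 9*(2*y*(6 + y)) = 18*y*(6 + y))
c = -56
(c + T(1))² = (-56 + 18*1*(6 + 1))² = (-56 + 18*1*7)² = (-56 + 126)² = 70² = 4900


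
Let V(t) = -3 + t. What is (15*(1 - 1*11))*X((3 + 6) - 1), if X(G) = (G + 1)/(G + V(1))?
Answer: -225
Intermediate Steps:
X(G) = (1 + G)/(-2 + G) (X(G) = (G + 1)/(G + (-3 + 1)) = (1 + G)/(G - 2) = (1 + G)/(-2 + G))
(15*(1 - 1*11))*X((3 + 6) - 1) = (15*(1 - 1*11))*((1 + ((3 + 6) - 1))/(-2 + ((3 + 6) - 1))) = (15*(1 - 11))*((1 + (9 - 1))/(-2 + (9 - 1))) = (15*(-10))*((1 + 8)/(-2 + 8)) = -150*9/6 = -25*9 = -150*3/2 = -225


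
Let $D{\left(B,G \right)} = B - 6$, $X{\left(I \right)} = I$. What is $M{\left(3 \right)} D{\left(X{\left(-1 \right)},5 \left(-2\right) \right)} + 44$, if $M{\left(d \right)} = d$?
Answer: $23$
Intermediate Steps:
$D{\left(B,G \right)} = -6 + B$ ($D{\left(B,G \right)} = B - 6 = -6 + B$)
$M{\left(3 \right)} D{\left(X{\left(-1 \right)},5 \left(-2\right) \right)} + 44 = 3 \left(-6 - 1\right) + 44 = 3 \left(-7\right) + 44 = -21 + 44 = 23$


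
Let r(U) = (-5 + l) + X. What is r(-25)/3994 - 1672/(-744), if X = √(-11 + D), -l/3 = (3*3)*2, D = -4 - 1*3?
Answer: 829259/371442 + 3*I*√2/3994 ≈ 2.2325 + 0.0010623*I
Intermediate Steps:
D = -7 (D = -4 - 3 = -7)
l = -54 (l = -3*3*3*2 = -27*2 = -3*18 = -54)
X = 3*I*√2 (X = √(-11 - 7) = √(-18) = 3*I*√2 ≈ 4.2426*I)
r(U) = -59 + 3*I*√2 (r(U) = (-5 - 54) + 3*I*√2 = -59 + 3*I*√2)
r(-25)/3994 - 1672/(-744) = (-59 + 3*I*√2)/3994 - 1672/(-744) = (-59 + 3*I*√2)*(1/3994) - 1672*(-1/744) = (-59/3994 + 3*I*√2/3994) + 209/93 = 829259/371442 + 3*I*√2/3994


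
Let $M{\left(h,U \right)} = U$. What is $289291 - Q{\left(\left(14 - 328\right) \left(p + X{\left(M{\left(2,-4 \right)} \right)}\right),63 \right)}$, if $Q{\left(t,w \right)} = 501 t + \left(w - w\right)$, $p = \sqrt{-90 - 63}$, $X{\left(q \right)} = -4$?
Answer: $-339965 + 471942 i \sqrt{17} \approx -3.3997 \cdot 10^{5} + 1.9459 \cdot 10^{6} i$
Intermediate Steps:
$p = 3 i \sqrt{17}$ ($p = \sqrt{-153} = 3 i \sqrt{17} \approx 12.369 i$)
$Q{\left(t,w \right)} = 501 t$ ($Q{\left(t,w \right)} = 501 t + 0 = 501 t$)
$289291 - Q{\left(\left(14 - 328\right) \left(p + X{\left(M{\left(2,-4 \right)} \right)}\right),63 \right)} = 289291 - 501 \left(14 - 328\right) \left(3 i \sqrt{17} - 4\right) = 289291 - 501 \left(- 314 \left(-4 + 3 i \sqrt{17}\right)\right) = 289291 - 501 \left(1256 - 942 i \sqrt{17}\right) = 289291 - \left(629256 - 471942 i \sqrt{17}\right) = -339965 + 471942 i \sqrt{17}$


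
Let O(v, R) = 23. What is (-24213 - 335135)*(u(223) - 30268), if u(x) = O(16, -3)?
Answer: 10868480260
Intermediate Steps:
u(x) = 23
(-24213 - 335135)*(u(223) - 30268) = (-24213 - 335135)*(23 - 30268) = -359348*(-30245) = 10868480260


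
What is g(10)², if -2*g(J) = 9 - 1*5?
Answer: 4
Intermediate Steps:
g(J) = -2 (g(J) = -(9 - 1*5)/2 = -(9 - 5)/2 = -½*4 = -2)
g(10)² = (-2)² = 4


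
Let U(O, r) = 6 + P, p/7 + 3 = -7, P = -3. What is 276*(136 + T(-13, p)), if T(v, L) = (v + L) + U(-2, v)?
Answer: 15456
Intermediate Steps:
p = -70 (p = -21 + 7*(-7) = -21 - 49 = -70)
U(O, r) = 3 (U(O, r) = 6 - 3 = 3)
T(v, L) = 3 + L + v (T(v, L) = (v + L) + 3 = (L + v) + 3 = 3 + L + v)
276*(136 + T(-13, p)) = 276*(136 + (3 - 70 - 13)) = 276*(136 - 80) = 276*56 = 15456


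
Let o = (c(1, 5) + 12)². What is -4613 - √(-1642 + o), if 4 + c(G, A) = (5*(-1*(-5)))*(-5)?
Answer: -4613 - √12047 ≈ -4722.8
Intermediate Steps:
c(G, A) = -129 (c(G, A) = -4 + (5*(-1*(-5)))*(-5) = -4 + (5*5)*(-5) = -4 + 25*(-5) = -4 - 125 = -129)
o = 13689 (o = (-129 + 12)² = (-117)² = 13689)
-4613 - √(-1642 + o) = -4613 - √(-1642 + 13689) = -4613 - √12047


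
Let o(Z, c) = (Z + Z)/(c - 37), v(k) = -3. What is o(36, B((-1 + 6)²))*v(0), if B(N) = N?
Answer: 18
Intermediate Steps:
o(Z, c) = 2*Z/(-37 + c) (o(Z, c) = (2*Z)/(-37 + c) = 2*Z/(-37 + c))
o(36, B((-1 + 6)²))*v(0) = (2*36/(-37 + (-1 + 6)²))*(-3) = (2*36/(-37 + 5²))*(-3) = (2*36/(-37 + 25))*(-3) = (2*36/(-12))*(-3) = (2*36*(-1/12))*(-3) = -6*(-3) = 18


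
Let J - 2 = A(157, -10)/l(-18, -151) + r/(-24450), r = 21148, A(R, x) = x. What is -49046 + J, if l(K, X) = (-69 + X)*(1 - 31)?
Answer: -8793744557/179300 ≈ -49045.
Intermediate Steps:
l(K, X) = 2070 - 30*X (l(K, X) = (-69 + X)*(-30) = 2070 - 30*X)
J = 203243/179300 (J = 2 + (-10/(2070 - 30*(-151)) + 21148/(-24450)) = 2 + (-10/(2070 + 4530) + 21148*(-1/24450)) = 2 + (-10/6600 - 10574/12225) = 2 + (-10*1/6600 - 10574/12225) = 2 + (-1/660 - 10574/12225) = 2 - 155357/179300 = 203243/179300 ≈ 1.1335)
-49046 + J = -49046 + 203243/179300 = -8793744557/179300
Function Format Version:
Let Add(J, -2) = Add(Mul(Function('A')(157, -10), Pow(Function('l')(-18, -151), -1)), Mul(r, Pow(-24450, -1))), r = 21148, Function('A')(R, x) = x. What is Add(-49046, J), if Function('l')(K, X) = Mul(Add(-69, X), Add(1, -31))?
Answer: Rational(-8793744557, 179300) ≈ -49045.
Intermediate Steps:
Function('l')(K, X) = Add(2070, Mul(-30, X)) (Function('l')(K, X) = Mul(Add(-69, X), -30) = Add(2070, Mul(-30, X)))
J = Rational(203243, 179300) (J = Add(2, Add(Mul(-10, Pow(Add(2070, Mul(-30, -151)), -1)), Mul(21148, Pow(-24450, -1)))) = Add(2, Add(Mul(-10, Pow(Add(2070, 4530), -1)), Mul(21148, Rational(-1, 24450)))) = Add(2, Add(Mul(-10, Pow(6600, -1)), Rational(-10574, 12225))) = Add(2, Add(Mul(-10, Rational(1, 6600)), Rational(-10574, 12225))) = Add(2, Add(Rational(-1, 660), Rational(-10574, 12225))) = Add(2, Rational(-155357, 179300)) = Rational(203243, 179300) ≈ 1.1335)
Add(-49046, J) = Add(-49046, Rational(203243, 179300)) = Rational(-8793744557, 179300)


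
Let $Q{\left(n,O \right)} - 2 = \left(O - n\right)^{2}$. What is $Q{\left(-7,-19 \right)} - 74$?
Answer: $72$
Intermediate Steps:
$Q{\left(n,O \right)} = 2 + \left(O - n\right)^{2}$
$Q{\left(-7,-19 \right)} - 74 = \left(2 + \left(-19 - -7\right)^{2}\right) - 74 = \left(2 + \left(-19 + 7\right)^{2}\right) - 74 = \left(2 + \left(-12\right)^{2}\right) - 74 = \left(2 + 144\right) - 74 = 146 - 74 = 72$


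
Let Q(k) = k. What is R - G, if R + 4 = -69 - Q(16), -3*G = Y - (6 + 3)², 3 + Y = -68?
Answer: -419/3 ≈ -139.67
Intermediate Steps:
Y = -71 (Y = -3 - 68 = -71)
G = 152/3 (G = -(-71 - (6 + 3)²)/3 = -(-71 - 1*9²)/3 = -(-71 - 1*81)/3 = -(-71 - 81)/3 = -⅓*(-152) = 152/3 ≈ 50.667)
R = -89 (R = -4 + (-69 - 1*16) = -4 + (-69 - 16) = -4 - 85 = -89)
R - G = -89 - 1*152/3 = -89 - 152/3 = -419/3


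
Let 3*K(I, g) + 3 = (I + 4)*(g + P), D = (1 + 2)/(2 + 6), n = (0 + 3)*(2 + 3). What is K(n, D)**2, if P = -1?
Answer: 14161/576 ≈ 24.585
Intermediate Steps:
n = 15 (n = 3*5 = 15)
D = 3/8 ≈ 0.37500
K(I, g) = -1 + (-1 + g)*(4 + I)/3 (K(I, g) = -1 + ((I + 4)*(g - 1))/3 = -1 + ((4 + I)*(-1 + g))/3 = -1 + ((-1 + g)*(4 + I))/3 = -1 + (-1 + g)*(4 + I)/3)
K(n, D)**2 = (-7/3 - 1/3*15 + (4/3)*(3/8) + (1/3)*15*(3/8))**2 = (-7/3 - 5 + 1/2 + 15/8)**2 = (-119/24)**2 = 14161/576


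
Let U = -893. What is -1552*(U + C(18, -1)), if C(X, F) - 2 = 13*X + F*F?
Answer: 1018112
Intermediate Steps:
C(X, F) = 2 + F² + 13*X (C(X, F) = 2 + (13*X + F*F) = 2 + (13*X + F²) = 2 + (F² + 13*X) = 2 + F² + 13*X)
-1552*(U + C(18, -1)) = -1552*(-893 + (2 + (-1)² + 13*18)) = -1552*(-893 + (2 + 1 + 234)) = -1552*(-893 + 237) = -1552*(-656) = 1018112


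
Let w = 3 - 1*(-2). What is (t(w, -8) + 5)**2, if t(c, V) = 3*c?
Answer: 400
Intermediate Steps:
w = 5 (w = 3 + 2 = 5)
(t(w, -8) + 5)**2 = (3*5 + 5)**2 = (15 + 5)**2 = 20**2 = 400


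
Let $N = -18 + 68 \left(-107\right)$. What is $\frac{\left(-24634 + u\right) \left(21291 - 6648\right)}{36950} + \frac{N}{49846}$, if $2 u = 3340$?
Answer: $- \frac{4190394447023}{460452425} \approx -9100.6$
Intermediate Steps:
$u = 1670$ ($u = \frac{1}{2} \cdot 3340 = 1670$)
$N = -7294$ ($N = -18 - 7276 = -7294$)
$\frac{\left(-24634 + u\right) \left(21291 - 6648\right)}{36950} + \frac{N}{49846} = \frac{\left(-24634 + 1670\right) \left(21291 - 6648\right)}{36950} - \frac{7294}{49846} = \left(-22964\right) 14643 \cdot \frac{1}{36950} - \frac{3647}{24923} = \left(-336261852\right) \frac{1}{36950} - \frac{3647}{24923} = - \frac{168130926}{18475} - \frac{3647}{24923} = - \frac{4190394447023}{460452425}$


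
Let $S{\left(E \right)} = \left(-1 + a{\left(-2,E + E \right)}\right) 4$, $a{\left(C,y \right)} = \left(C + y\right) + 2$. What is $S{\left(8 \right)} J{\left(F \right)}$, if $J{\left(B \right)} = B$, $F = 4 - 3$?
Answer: $60$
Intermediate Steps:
$a{\left(C,y \right)} = 2 + C + y$
$S{\left(E \right)} = -4 + 8 E$ ($S{\left(E \right)} = \left(-1 + \left(2 - 2 + \left(E + E\right)\right)\right) 4 = \left(-1 + \left(2 - 2 + 2 E\right)\right) 4 = \left(-1 + 2 E\right) 4 = -4 + 8 E$)
$F = 1$ ($F = 4 - 3 = 1$)
$S{\left(8 \right)} J{\left(F \right)} = \left(-4 + 8 \cdot 8\right) 1 = \left(-4 + 64\right) 1 = 60 \cdot 1 = 60$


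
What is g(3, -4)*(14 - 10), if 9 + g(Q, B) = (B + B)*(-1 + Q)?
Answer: -100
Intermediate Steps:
g(Q, B) = -9 + 2*B*(-1 + Q) (g(Q, B) = -9 + (B + B)*(-1 + Q) = -9 + (2*B)*(-1 + Q) = -9 + 2*B*(-1 + Q))
g(3, -4)*(14 - 10) = (-9 - 2*(-4) + 2*(-4)*3)*(14 - 10) = (-9 + 8 - 24)*4 = -25*4 = -100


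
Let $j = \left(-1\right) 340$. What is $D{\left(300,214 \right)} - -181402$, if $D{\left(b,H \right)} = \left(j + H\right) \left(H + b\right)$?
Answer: $116638$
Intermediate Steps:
$j = -340$
$D{\left(b,H \right)} = \left(-340 + H\right) \left(H + b\right)$
$D{\left(300,214 \right)} - -181402 = \left(214^{2} - 72760 - 102000 + 214 \cdot 300\right) - -181402 = \left(45796 - 72760 - 102000 + 64200\right) + 181402 = -64764 + 181402 = 116638$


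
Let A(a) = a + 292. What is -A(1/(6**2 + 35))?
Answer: -20733/71 ≈ -292.01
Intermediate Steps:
A(a) = 292 + a
-A(1/(6**2 + 35)) = -(292 + 1/(6**2 + 35)) = -(292 + 1/(36 + 35)) = -(292 + 1/71) = -1*20733/71 = -20733/71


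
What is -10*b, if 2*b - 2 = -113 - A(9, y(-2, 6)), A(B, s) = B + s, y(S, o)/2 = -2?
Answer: 580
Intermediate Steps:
y(S, o) = -4 (y(S, o) = 2*(-2) = -4)
b = -58 (b = 1 + (-113 - (9 - 4))/2 = 1 + (-113 - 1*5)/2 = 1 + (-113 - 5)/2 = 1 + (½)*(-118) = 1 - 59 = -58)
-10*b = -10*(-58) = 580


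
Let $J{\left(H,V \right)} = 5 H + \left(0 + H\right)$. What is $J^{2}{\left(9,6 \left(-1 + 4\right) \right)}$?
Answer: $2916$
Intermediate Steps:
$J{\left(H,V \right)} = 6 H$ ($J{\left(H,V \right)} = 5 H + H = 6 H$)
$J^{2}{\left(9,6 \left(-1 + 4\right) \right)} = \left(6 \cdot 9\right)^{2} = 54^{2} = 2916$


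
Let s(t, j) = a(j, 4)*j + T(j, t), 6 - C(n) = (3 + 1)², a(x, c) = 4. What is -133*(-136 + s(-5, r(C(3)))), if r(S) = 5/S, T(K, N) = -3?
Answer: 18753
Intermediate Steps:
C(n) = -10 (C(n) = 6 - (3 + 1)² = 6 - 1*4² = 6 - 1*16 = 6 - 16 = -10)
s(t, j) = -3 + 4*j (s(t, j) = 4*j - 3 = -3 + 4*j)
-133*(-136 + s(-5, r(C(3)))) = -133*(-136 + (-3 + 4*(5/(-10)))) = -133*(-136 + (-3 + 4*(5*(-⅒)))) = -133*(-136 + (-3 + 4*(-½))) = -133*(-136 + (-3 - 2)) = -133*(-136 - 5) = -133*(-141) = 18753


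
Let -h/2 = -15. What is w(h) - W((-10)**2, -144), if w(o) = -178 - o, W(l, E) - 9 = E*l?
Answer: 14183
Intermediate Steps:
W(l, E) = 9 + E*l
h = 30 (h = -2*(-15) = 30)
w(h) - W((-10)**2, -144) = (-178 - 1*30) - (9 - 144*(-10)**2) = (-178 - 30) - (9 - 144*100) = -208 - (9 - 14400) = -208 - 1*(-14391) = -208 + 14391 = 14183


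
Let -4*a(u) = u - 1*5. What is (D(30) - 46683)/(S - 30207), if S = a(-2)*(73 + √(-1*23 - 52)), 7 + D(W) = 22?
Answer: 5614953756/3619046041 + 1633380*I*√3/3619046041 ≈ 1.5515 + 0.00078172*I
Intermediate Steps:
D(W) = 15 (D(W) = -7 + 22 = 15)
a(u) = 5/4 - u/4 (a(u) = -(u - 1*5)/4 = -(u - 5)/4 = -(-5 + u)/4 = 5/4 - u/4)
S = 511/4 + 35*I*√3/4 (S = (5/4 - ¼*(-2))*(73 + √(-1*23 - 52)) = (5/4 + ½)*(73 + √(-23 - 52)) = 7*(73 + √(-75))/4 = 7*(73 + 5*I*√3)/4 = 511/4 + 35*I*√3/4 ≈ 127.75 + 15.155*I)
(D(30) - 46683)/(S - 30207) = (15 - 46683)/((511/4 + 35*I*√3/4) - 30207) = -46668/(-120317/4 + 35*I*√3/4)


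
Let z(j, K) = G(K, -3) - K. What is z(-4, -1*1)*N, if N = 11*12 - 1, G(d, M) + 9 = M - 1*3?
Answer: -1834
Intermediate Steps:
G(d, M) = -12 + M (G(d, M) = -9 + (M - 1*3) = -9 + (M - 3) = -9 + (-3 + M) = -12 + M)
N = 131 (N = 132 - 1 = 131)
z(j, K) = -15 - K (z(j, K) = (-12 - 3) - K = -15 - K)
z(-4, -1*1)*N = (-15 - (-1))*131 = (-15 - 1*(-1))*131 = (-15 + 1)*131 = -14*131 = -1834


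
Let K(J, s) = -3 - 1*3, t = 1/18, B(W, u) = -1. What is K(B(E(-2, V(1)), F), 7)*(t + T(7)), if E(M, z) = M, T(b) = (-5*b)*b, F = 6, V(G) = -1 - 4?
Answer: 4409/3 ≈ 1469.7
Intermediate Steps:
V(G) = -5
T(b) = -5*b²
t = 1/18 ≈ 0.055556
K(J, s) = -6 (K(J, s) = -3 - 3 = -6)
K(B(E(-2, V(1)), F), 7)*(t + T(7)) = -6*(1/18 - 5*7²) = -6*(1/18 - 5*49) = -6*(1/18 - 245) = -6*(-4409/18) = 4409/3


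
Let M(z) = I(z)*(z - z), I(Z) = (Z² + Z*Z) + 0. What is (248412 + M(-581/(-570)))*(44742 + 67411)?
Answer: 27860151036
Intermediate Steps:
I(Z) = 2*Z² (I(Z) = (Z² + Z²) + 0 = 2*Z² + 0 = 2*Z²)
M(z) = 0 (M(z) = (2*z²)*(z - z) = (2*z²)*0 = 0)
(248412 + M(-581/(-570)))*(44742 + 67411) = (248412 + 0)*(44742 + 67411) = 248412*112153 = 27860151036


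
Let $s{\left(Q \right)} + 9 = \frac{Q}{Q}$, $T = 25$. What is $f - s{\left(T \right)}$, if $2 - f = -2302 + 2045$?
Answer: $267$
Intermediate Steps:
$s{\left(Q \right)} = -8$ ($s{\left(Q \right)} = -9 + \frac{Q}{Q} = -9 + 1 = -8$)
$f = 259$ ($f = 2 - \left(-2302 + 2045\right) = 2 - -257 = 2 + 257 = 259$)
$f - s{\left(T \right)} = 259 - -8 = 259 + 8 = 267$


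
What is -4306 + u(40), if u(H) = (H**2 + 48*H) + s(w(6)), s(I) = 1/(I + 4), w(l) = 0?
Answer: -3143/4 ≈ -785.75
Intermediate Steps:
s(I) = 1/(4 + I)
u(H) = 1/4 + H**2 + 48*H (u(H) = (H**2 + 48*H) + 1/(4 + 0) = (H**2 + 48*H) + 1/4 = 1/4 + H**2 + 48*H)
-4306 + u(40) = -4306 + (1/4 + 40**2 + 48*40) = -4306 + (1/4 + 1600 + 1920) = -4306 + 14081/4 = -3143/4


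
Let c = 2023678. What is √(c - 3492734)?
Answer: 8*I*√22954 ≈ 1212.0*I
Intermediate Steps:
√(c - 3492734) = √(2023678 - 3492734) = √(-1469056) = 8*I*√22954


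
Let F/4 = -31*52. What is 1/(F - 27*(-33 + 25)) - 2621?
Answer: -16334073/6232 ≈ -2621.0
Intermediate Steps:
F = -6448 (F = 4*(-31*52) = 4*(-1612) = -6448)
1/(F - 27*(-33 + 25)) - 2621 = 1/(-6448 - 27*(-33 + 25)) - 2621 = 1/(-6448 - 27*(-8)) - 2621 = 1/(-6448 + 216) - 2621 = 1/(-6232) - 2621 = -1/6232 - 2621 = -16334073/6232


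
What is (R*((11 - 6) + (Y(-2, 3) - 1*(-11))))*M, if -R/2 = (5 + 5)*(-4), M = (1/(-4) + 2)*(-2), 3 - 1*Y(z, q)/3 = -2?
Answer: -8680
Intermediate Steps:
Y(z, q) = 15 (Y(z, q) = 9 - 3*(-2) = 9 + 6 = 15)
M = -7/2 (M = (-¼ + 2)*(-2) = (7/4)*(-2) = -7/2 ≈ -3.5000)
R = 80 (R = -2*(5 + 5)*(-4) = -20*(-4) = -2*(-40) = 80)
(R*((11 - 6) + (Y(-2, 3) - 1*(-11))))*M = (80*((11 - 6) + (15 - 1*(-11))))*(-7/2) = (80*(5 + (15 + 11)))*(-7/2) = (80*(5 + 26))*(-7/2) = (80*31)*(-7/2) = 2480*(-7/2) = -8680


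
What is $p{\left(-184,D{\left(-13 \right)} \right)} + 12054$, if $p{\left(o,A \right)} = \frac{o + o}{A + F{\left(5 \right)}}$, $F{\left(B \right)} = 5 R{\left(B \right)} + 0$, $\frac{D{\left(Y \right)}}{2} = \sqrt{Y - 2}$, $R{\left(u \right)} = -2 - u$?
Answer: $\frac{3100454}{257} + \frac{736 i \sqrt{15}}{1285} \approx 12064.0 + 2.2183 i$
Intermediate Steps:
$D{\left(Y \right)} = 2 \sqrt{-2 + Y}$ ($D{\left(Y \right)} = 2 \sqrt{Y - 2} = 2 \sqrt{-2 + Y}$)
$F{\left(B \right)} = -10 - 5 B$ ($F{\left(B \right)} = 5 \left(-2 - B\right) + 0 = \left(-10 - 5 B\right) + 0 = -10 - 5 B$)
$p{\left(o,A \right)} = \frac{2 o}{-35 + A}$ ($p{\left(o,A \right)} = \frac{o + o}{A - 35} = \frac{2 o}{A - 35} = \frac{2 o}{-35 + A}$)
$p{\left(-184,D{\left(-13 \right)} \right)} + 12054 = 2 \left(-184\right) \frac{1}{-35 + 2 \sqrt{-2 - 13}} + 12054 = 2 \left(-184\right) \frac{1}{-35 + 2 \sqrt{-15}} + 12054 = 2 \left(-184\right) \frac{1}{-35 + 2 i \sqrt{15}} + 12054 = - \frac{368}{-35 + 2 i \sqrt{15}} + 12054 = 12054 - \frac{368}{-35 + 2 i \sqrt{15}}$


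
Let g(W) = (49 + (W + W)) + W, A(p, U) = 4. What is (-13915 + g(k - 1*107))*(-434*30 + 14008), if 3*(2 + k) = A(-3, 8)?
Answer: -14018732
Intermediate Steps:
k = -2/3 (k = -2 + (1/3)*4 = -2 + 4/3 = -2/3 ≈ -0.66667)
g(W) = 49 + 3*W (g(W) = (49 + 2*W) + W = 49 + 3*W)
(-13915 + g(k - 1*107))*(-434*30 + 14008) = (-13915 + (49 + 3*(-2/3 - 1*107)))*(-434*30 + 14008) = (-13915 + (49 + 3*(-2/3 - 107)))*(-13020 + 14008) = (-13915 + (49 + 3*(-323/3)))*988 = (-13915 + (49 - 323))*988 = (-13915 - 274)*988 = -14189*988 = -14018732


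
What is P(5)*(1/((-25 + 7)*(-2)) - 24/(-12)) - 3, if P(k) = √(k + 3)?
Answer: -3 + 73*√2/18 ≈ 2.7354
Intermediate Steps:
P(k) = √(3 + k)
P(5)*(1/((-25 + 7)*(-2)) - 24/(-12)) - 3 = √(3 + 5)*(1/((-25 + 7)*(-2)) - 24/(-12)) - 3 = √8*(-½/(-18) - 24*(-1/12)) - 3 = (2*√2)*(-1/18*(-½) + 2) - 3 = (2*√2)*(1/36 + 2) - 3 = (2*√2)*(73/36) - 3 = 73*√2/18 - 3 = -3 + 73*√2/18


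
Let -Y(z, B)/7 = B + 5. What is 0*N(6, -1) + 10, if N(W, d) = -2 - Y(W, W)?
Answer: 10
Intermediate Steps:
Y(z, B) = -35 - 7*B (Y(z, B) = -7*(B + 5) = -7*(5 + B) = -35 - 7*B)
N(W, d) = 33 + 7*W (N(W, d) = -2 - (-35 - 7*W) = -2 + (35 + 7*W) = 33 + 7*W)
0*N(6, -1) + 10 = 0*(33 + 7*6) + 10 = 0*(33 + 42) + 10 = 0*75 + 10 = 0 + 10 = 10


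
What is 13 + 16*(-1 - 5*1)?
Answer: -83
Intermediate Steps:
13 + 16*(-1 - 5*1) = 13 + 16*(-1 - 5) = 13 + 16*(-6) = 13 - 96 = -83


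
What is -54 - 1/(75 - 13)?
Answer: -3349/62 ≈ -54.016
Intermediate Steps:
-54 - 1/(75 - 13) = -54 - 1/62 = -3349/62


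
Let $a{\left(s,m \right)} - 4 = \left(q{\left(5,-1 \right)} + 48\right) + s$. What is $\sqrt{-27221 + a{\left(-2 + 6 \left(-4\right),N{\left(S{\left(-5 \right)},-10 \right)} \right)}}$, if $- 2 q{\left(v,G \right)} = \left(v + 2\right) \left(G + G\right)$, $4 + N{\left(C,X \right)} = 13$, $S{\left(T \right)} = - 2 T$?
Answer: $2 i \sqrt{6797} \approx 164.89 i$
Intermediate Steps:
$N{\left(C,X \right)} = 9$ ($N{\left(C,X \right)} = -4 + 13 = 9$)
$q{\left(v,G \right)} = - G \left(2 + v\right)$ ($q{\left(v,G \right)} = - \frac{\left(v + 2\right) \left(G + G\right)}{2} = - \frac{\left(2 + v\right) 2 G}{2} = - \frac{2 G \left(2 + v\right)}{2} = - G \left(2 + v\right)$)
$a{\left(s,m \right)} = 59 + s$ ($a{\left(s,m \right)} = 4 + \left(\left(\left(-1\right) \left(-1\right) \left(2 + 5\right) + 48\right) + s\right) = 4 + \left(\left(\left(-1\right) \left(-1\right) 7 + 48\right) + s\right) = 4 + \left(\left(7 + 48\right) + s\right) = 4 + \left(55 + s\right) = 59 + s$)
$\sqrt{-27221 + a{\left(-2 + 6 \left(-4\right),N{\left(S{\left(-5 \right)},-10 \right)} \right)}} = \sqrt{-27221 + \left(59 + \left(-2 + 6 \left(-4\right)\right)\right)} = \sqrt{-27221 + \left(59 - 26\right)} = \sqrt{-27221 + 33} = \sqrt{-27188} = 2 i \sqrt{6797}$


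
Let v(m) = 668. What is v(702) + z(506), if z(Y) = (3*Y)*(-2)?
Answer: -2368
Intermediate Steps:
z(Y) = -6*Y
v(702) + z(506) = 668 - 6*506 = 668 - 3036 = -2368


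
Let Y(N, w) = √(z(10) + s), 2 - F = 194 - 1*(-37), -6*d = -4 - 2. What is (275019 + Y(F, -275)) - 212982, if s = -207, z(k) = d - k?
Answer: 62037 + 6*I*√6 ≈ 62037.0 + 14.697*I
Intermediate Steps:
d = 1 (d = -(-4 - 2)/6 = -⅙*(-6) = 1)
z(k) = 1 - k
F = -229 (F = 2 - (194 - 1*(-37)) = 2 - (194 + 37) = 2 - 1*231 = 2 - 231 = -229)
Y(N, w) = 6*I*√6 (Y(N, w) = √((1 - 1*10) - 207) = √((1 - 10) - 207) = √(-9 - 207) = √(-216) = 6*I*√6)
(275019 + Y(F, -275)) - 212982 = (275019 + 6*I*√6) - 212982 = 62037 + 6*I*√6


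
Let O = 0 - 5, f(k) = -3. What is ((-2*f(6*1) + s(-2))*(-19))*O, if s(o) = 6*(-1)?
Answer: 0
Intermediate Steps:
s(o) = -6
O = -5
((-2*f(6*1) + s(-2))*(-19))*O = ((-2*(-3) - 6)*(-19))*(-5) = ((6 - 6)*(-19))*(-5) = (0*(-19))*(-5) = 0*(-5) = 0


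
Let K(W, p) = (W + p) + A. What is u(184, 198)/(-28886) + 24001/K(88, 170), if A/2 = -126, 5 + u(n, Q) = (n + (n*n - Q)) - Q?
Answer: 173272763/43329 ≈ 3999.0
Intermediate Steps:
u(n, Q) = -5 + n + n**2 - 2*Q (u(n, Q) = -5 + ((n + (n*n - Q)) - Q) = -5 + ((n + (n**2 - Q)) - Q) = -5 + ((n + n**2 - Q) - Q) = -5 + (n + n**2 - 2*Q) = -5 + n + n**2 - 2*Q)
A = -252 (A = 2*(-126) = -252)
K(W, p) = -252 + W + p (K(W, p) = (W + p) - 252 = -252 + W + p)
u(184, 198)/(-28886) + 24001/K(88, 170) = (-5 + 184 + 184**2 - 2*198)/(-28886) + 24001/(-252 + 88 + 170) = (-5 + 184 + 33856 - 396)*(-1/28886) + 24001/6 = 33639*(-1/28886) + 24001*(1/6) = -33639/28886 + 24001/6 = 173272763/43329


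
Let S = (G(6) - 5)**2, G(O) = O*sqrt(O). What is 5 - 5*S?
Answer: -1200 + 300*sqrt(6) ≈ -465.15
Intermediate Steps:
G(O) = O**(3/2)
S = (-5 + 6*sqrt(6))**2 (S = (6**(3/2) - 5)**2 = (6*sqrt(6) - 5)**2 = (-5 + 6*sqrt(6))**2 ≈ 94.031)
5 - 5*S = 5 - 5*(241 - 60*sqrt(6)) = 5 + (-1205 + 300*sqrt(6)) = -1200 + 300*sqrt(6)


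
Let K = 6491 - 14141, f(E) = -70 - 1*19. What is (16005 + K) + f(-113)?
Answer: 8266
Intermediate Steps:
f(E) = -89 (f(E) = -70 - 19 = -89)
K = -7650
(16005 + K) + f(-113) = (16005 - 7650) - 89 = 8355 - 89 = 8266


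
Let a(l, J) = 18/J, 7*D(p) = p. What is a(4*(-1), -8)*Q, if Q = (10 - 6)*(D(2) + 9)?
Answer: -585/7 ≈ -83.571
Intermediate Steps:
D(p) = p/7
Q = 260/7 (Q = (10 - 6)*((1/7)*2 + 9) = 4*(2/7 + 9) = 4*(65/7) = 260/7 ≈ 37.143)
a(4*(-1), -8)*Q = (18/(-8))*(260/7) = (18*(-1/8))*(260/7) = -9/4*260/7 = -585/7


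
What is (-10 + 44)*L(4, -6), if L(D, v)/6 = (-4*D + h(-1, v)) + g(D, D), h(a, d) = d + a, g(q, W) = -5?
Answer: -5712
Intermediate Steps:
h(a, d) = a + d
L(D, v) = -36 - 24*D + 6*v (L(D, v) = 6*((-4*D + (-1 + v)) - 5) = 6*((-1 + v - 4*D) - 5) = 6*(-6 + v - 4*D) = -36 - 24*D + 6*v)
(-10 + 44)*L(4, -6) = (-10 + 44)*(-36 - 24*4 + 6*(-6)) = 34*(-36 - 96 - 36) = 34*(-168) = -5712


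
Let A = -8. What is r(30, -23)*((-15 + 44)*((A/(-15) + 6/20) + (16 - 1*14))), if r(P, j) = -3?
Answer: -493/2 ≈ -246.50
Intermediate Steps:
r(30, -23)*((-15 + 44)*((A/(-15) + 6/20) + (16 - 1*14))) = -3*(-15 + 44)*((-8/(-15) + 6/20) + (16 - 1*14)) = -87*((-8*(-1/15) + 6*(1/20)) + (16 - 14)) = -87*((8/15 + 3/10) + 2) = -87*(⅚ + 2) = -87*17/6 = -3*493/6 = -493/2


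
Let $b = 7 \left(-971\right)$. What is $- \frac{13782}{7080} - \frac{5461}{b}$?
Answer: $- \frac{9168729}{8020460} \approx -1.1432$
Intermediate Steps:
$b = -6797$
$- \frac{13782}{7080} - \frac{5461}{b} = - \frac{13782}{7080} - \frac{5461}{-6797} = \left(-13782\right) \frac{1}{7080} - - \frac{5461}{6797} = - \frac{2297}{1180} + \frac{5461}{6797} = - \frac{9168729}{8020460}$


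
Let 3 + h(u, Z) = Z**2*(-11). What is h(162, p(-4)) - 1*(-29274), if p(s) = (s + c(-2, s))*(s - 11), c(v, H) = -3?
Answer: -92004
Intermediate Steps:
p(s) = (-11 + s)*(-3 + s) (p(s) = (s - 3)*(s - 11) = (-3 + s)*(-11 + s) = (-11 + s)*(-3 + s))
h(u, Z) = -3 - 11*Z**2 (h(u, Z) = -3 + Z**2*(-11) = -3 - 11*Z**2)
h(162, p(-4)) - 1*(-29274) = (-3 - 11*(33 + (-4)**2 - 14*(-4))**2) - 1*(-29274) = (-3 - 11*(33 + 16 + 56)**2) + 29274 = (-3 - 11*105**2) + 29274 = (-3 - 11*11025) + 29274 = (-3 - 121275) + 29274 = -121278 + 29274 = -92004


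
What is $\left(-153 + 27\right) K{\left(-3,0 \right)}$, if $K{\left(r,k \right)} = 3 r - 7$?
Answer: $2016$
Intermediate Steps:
$K{\left(r,k \right)} = -7 + 3 r$
$\left(-153 + 27\right) K{\left(-3,0 \right)} = \left(-153 + 27\right) \left(-7 + 3 \left(-3\right)\right) = - 126 \left(-7 - 9\right) = \left(-126\right) \left(-16\right) = 2016$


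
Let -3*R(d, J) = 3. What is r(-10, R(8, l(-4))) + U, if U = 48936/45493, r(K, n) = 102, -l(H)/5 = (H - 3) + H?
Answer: 4689222/45493 ≈ 103.08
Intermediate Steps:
l(H) = 15 - 10*H (l(H) = -5*((H - 3) + H) = -5*((-3 + H) + H) = -5*(-3 + 2*H) = 15 - 10*H)
R(d, J) = -1 (R(d, J) = -⅓*3 = -1)
U = 48936/45493 (U = 48936*(1/45493) = 48936/45493 ≈ 1.0757)
r(-10, R(8, l(-4))) + U = 102 + 48936/45493 = 4689222/45493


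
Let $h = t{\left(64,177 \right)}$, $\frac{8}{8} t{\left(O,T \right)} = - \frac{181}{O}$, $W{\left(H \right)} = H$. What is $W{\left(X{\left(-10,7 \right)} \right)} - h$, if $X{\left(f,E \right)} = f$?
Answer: $- \frac{459}{64} \approx -7.1719$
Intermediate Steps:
$t{\left(O,T \right)} = - \frac{181}{O}$
$h = - \frac{181}{64} \approx -2.8281$
$W{\left(X{\left(-10,7 \right)} \right)} - h = -10 - - \frac{181}{64} = -10 + \frac{181}{64} = - \frac{459}{64}$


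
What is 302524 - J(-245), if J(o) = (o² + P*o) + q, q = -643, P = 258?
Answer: 306352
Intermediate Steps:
J(o) = -643 + o² + 258*o (J(o) = (o² + 258*o) - 643 = -643 + o² + 258*o)
302524 - J(-245) = 302524 - (-643 + (-245)² + 258*(-245)) = 302524 - (-643 + 60025 - 63210) = 302524 - 1*(-3828) = 302524 + 3828 = 306352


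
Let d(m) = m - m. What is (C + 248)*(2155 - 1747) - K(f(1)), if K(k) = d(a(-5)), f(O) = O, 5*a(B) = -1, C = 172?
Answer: 171360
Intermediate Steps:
a(B) = -1/5 (a(B) = (1/5)*(-1) = -1/5)
d(m) = 0
K(k) = 0
(C + 248)*(2155 - 1747) - K(f(1)) = (172 + 248)*(2155 - 1747) - 1*0 = 420*408 + 0 = 171360 + 0 = 171360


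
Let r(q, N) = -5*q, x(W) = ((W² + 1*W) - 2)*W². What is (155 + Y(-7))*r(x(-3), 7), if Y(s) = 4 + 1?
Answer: -28800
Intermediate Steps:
x(W) = W²*(-2 + W + W²) (x(W) = ((W² + W) - 2)*W² = ((W + W²) - 2)*W² = (-2 + W + W²)*W² = W²*(-2 + W + W²))
Y(s) = 5
(155 + Y(-7))*r(x(-3), 7) = (155 + 5)*(-5*(-3)²*(-2 - 3 + (-3)²)) = 160*(-45*(-2 - 3 + 9)) = 160*(-45*4) = 160*(-5*36) = 160*(-180) = -28800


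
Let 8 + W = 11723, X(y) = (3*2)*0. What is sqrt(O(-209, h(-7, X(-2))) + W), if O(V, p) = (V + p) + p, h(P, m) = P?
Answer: 26*sqrt(17) ≈ 107.20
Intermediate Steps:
X(y) = 0 (X(y) = 6*0 = 0)
O(V, p) = V + 2*p
W = 11715 (W = -8 + 11723 = 11715)
sqrt(O(-209, h(-7, X(-2))) + W) = sqrt((-209 + 2*(-7)) + 11715) = sqrt((-209 - 14) + 11715) = sqrt(-223 + 11715) = sqrt(11492) = 26*sqrt(17)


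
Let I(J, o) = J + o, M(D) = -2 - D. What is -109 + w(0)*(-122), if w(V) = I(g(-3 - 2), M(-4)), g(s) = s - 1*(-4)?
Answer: -231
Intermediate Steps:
g(s) = 4 + s (g(s) = s + 4 = 4 + s)
w(V) = 1 (w(V) = (4 + (-3 - 2)) + (-2 - 1*(-4)) = (4 - 5) + (-2 + 4) = -1 + 2 = 1)
-109 + w(0)*(-122) = -109 + 1*(-122) = -109 - 122 = -231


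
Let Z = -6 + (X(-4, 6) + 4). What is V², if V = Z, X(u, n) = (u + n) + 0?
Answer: 0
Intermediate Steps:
X(u, n) = n + u (X(u, n) = (n + u) + 0 = n + u)
Z = 0 (Z = -6 + ((6 - 4) + 4) = -6 + (2 + 4) = -6 + 6 = 0)
V = 0
V² = 0² = 0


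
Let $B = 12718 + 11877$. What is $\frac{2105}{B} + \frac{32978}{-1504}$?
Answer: $- \frac{80792799}{3699088} \approx -21.841$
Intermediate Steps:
$B = 24595$
$\frac{2105}{B} + \frac{32978}{-1504} = \frac{2105}{24595} + \frac{32978}{-1504} = 2105 \cdot \frac{1}{24595} + 32978 \left(- \frac{1}{1504}\right) = \frac{421}{4919} - \frac{16489}{752} = - \frac{80792799}{3699088}$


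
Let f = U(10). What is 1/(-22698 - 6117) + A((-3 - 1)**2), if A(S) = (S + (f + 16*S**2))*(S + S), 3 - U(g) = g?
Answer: 3785138399/28815 ≈ 1.3136e+5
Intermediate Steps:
U(g) = 3 - g
f = -7 (f = 3 - 1*10 = 3 - 10 = -7)
A(S) = 2*S*(-7 + S + 16*S**2) (A(S) = (S + (-7 + 16*S**2))*(S + S) = (-7 + S + 16*S**2)*(2*S) = 2*S*(-7 + S + 16*S**2))
1/(-22698 - 6117) + A((-3 - 1)**2) = 1/(-22698 - 6117) + 2*(-3 - 1)**2*(-7 + (-3 - 1)**2 + 16*((-3 - 1)**2)**2) = 1/(-28815) + 2*(-4)**2*(-7 + (-4)**2 + 16*((-4)**2)**2) = -1/28815 + 2*16*(-7 + 16 + 16*16**2) = -1/28815 + 2*16*(-7 + 16 + 16*256) = -1/28815 + 2*16*(-7 + 16 + 4096) = -1/28815 + 2*16*4105 = -1/28815 + 131360 = 3785138399/28815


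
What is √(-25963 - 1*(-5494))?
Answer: I*√20469 ≈ 143.07*I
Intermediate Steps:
√(-25963 - 1*(-5494)) = √(-25963 + 5494) = √(-20469) = I*√20469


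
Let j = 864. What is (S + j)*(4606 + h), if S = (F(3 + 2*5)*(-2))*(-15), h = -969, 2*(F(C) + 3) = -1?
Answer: 2760483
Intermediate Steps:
F(C) = -7/2 (F(C) = -3 + (½)*(-1) = -3 - ½ = -7/2)
S = -105 (S = -7/2*(-2)*(-15) = 7*(-15) = -105)
(S + j)*(4606 + h) = (-105 + 864)*(4606 - 969) = 759*3637 = 2760483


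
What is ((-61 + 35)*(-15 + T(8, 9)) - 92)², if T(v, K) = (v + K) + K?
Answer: 142884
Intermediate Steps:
T(v, K) = v + 2*K (T(v, K) = (K + v) + K = v + 2*K)
((-61 + 35)*(-15 + T(8, 9)) - 92)² = ((-61 + 35)*(-15 + (8 + 2*9)) - 92)² = (-26*(-15 + (8 + 18)) - 92)² = (-26*(-15 + 26) - 92)² = (-26*11 - 92)² = (-286 - 92)² = (-378)² = 142884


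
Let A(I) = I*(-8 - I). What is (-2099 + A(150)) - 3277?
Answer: -29076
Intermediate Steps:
(-2099 + A(150)) - 3277 = (-2099 - 1*150*(8 + 150)) - 3277 = (-2099 - 1*150*158) - 3277 = (-2099 - 23700) - 3277 = -25799 - 3277 = -29076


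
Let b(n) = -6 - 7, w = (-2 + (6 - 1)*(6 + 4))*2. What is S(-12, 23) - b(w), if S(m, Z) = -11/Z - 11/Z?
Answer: 277/23 ≈ 12.043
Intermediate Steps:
w = 96 (w = (-2 + 5*10)*2 = (-2 + 50)*2 = 48*2 = 96)
S(m, Z) = -22/Z
b(n) = -13
S(-12, 23) - b(w) = -22/23 - 1*(-13) = -22*1/23 + 13 = -22/23 + 13 = 277/23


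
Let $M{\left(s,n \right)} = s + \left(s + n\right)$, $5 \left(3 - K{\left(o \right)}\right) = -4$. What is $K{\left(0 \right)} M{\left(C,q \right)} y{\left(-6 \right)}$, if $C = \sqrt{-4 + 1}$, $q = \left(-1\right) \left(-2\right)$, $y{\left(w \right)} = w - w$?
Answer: $0$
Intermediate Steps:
$K{\left(o \right)} = \frac{19}{5}$ ($K{\left(o \right)} = 3 - - \frac{4}{5} = 3 + \frac{4}{5} = \frac{19}{5}$)
$y{\left(w \right)} = 0$
$q = 2$
$C = i \sqrt{3}$ ($C = \sqrt{-3} = i \sqrt{3} \approx 1.732 i$)
$M{\left(s,n \right)} = n + 2 s$ ($M{\left(s,n \right)} = s + \left(n + s\right) = n + 2 s$)
$K{\left(0 \right)} M{\left(C,q \right)} y{\left(-6 \right)} = \frac{19 \left(2 + 2 i \sqrt{3}\right)}{5} \cdot 0 = \left(\frac{38}{5} + \frac{38 i \sqrt{3}}{5}\right) 0 = 0$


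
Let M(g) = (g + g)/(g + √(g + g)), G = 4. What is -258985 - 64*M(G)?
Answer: -259241 + 128*√2 ≈ -2.5906e+5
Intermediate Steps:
M(g) = 2*g/(g + √2*√g) (M(g) = (2*g)/(g + √(2*g)) = (2*g)/(g + √2*√g) = 2*g/(g + √2*√g))
-258985 - 64*M(G) = -258985 - 128*4/(4 + √2*√4) = -258985 - 128*4/(4 + √2*2) = -258985 - 128*4/(4 + 2*√2) = -258985 - 512/(4 + 2*√2)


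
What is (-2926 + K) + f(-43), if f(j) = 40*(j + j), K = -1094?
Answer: -7460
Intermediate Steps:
f(j) = 80*j (f(j) = 40*(2*j) = 80*j)
(-2926 + K) + f(-43) = (-2926 - 1094) + 80*(-43) = -4020 - 3440 = -7460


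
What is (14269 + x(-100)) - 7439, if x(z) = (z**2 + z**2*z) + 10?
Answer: -983160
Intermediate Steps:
x(z) = 10 + z**2 + z**3 (x(z) = (z**2 + z**3) + 10 = 10 + z**2 + z**3)
(14269 + x(-100)) - 7439 = (14269 + (10 + (-100)**2 + (-100)**3)) - 7439 = (14269 + (10 + 10000 - 1000000)) - 7439 = (14269 - 989990) - 7439 = -975721 - 7439 = -983160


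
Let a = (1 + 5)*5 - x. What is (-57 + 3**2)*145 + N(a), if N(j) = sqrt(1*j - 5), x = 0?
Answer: -6955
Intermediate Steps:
a = 30 (a = (1 + 5)*5 - 1*0 = 6*5 + 0 = 30 + 0 = 30)
N(j) = sqrt(-5 + j) (N(j) = sqrt(j - 5) = sqrt(-5 + j))
(-57 + 3**2)*145 + N(a) = (-57 + 3**2)*145 + sqrt(-5 + 30) = (-57 + 9)*145 + sqrt(25) = -48*145 + 5 = -6960 + 5 = -6955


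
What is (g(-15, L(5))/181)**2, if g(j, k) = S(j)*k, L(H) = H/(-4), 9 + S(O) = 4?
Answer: 625/524176 ≈ 0.0011923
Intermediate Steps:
S(O) = -5 (S(O) = -9 + 4 = -5)
L(H) = -H/4 (L(H) = H*(-1/4) = -H/4)
g(j, k) = -5*k
(g(-15, L(5))/181)**2 = (-(-5)*5/4/181)**2 = (-5*(-5/4)*(1/181))**2 = ((25/4)*(1/181))**2 = (25/724)**2 = 625/524176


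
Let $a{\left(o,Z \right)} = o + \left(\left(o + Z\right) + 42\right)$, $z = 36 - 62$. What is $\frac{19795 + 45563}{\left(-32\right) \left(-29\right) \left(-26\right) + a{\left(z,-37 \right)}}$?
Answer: $- \frac{65358}{24175} \approx -2.7035$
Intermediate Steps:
$z = -26$
$a{\left(o,Z \right)} = 42 + Z + 2 o$ ($a{\left(o,Z \right)} = o + \left(\left(Z + o\right) + 42\right) = o + \left(42 + Z + o\right) = 42 + Z + 2 o$)
$\frac{19795 + 45563}{\left(-32\right) \left(-29\right) \left(-26\right) + a{\left(z,-37 \right)}} = \frac{19795 + 45563}{\left(-32\right) \left(-29\right) \left(-26\right) + \left(42 - 37 + 2 \left(-26\right)\right)} = \frac{65358}{928 \left(-26\right) - 47} = \frac{65358}{-24128 - 47} = \frac{65358}{-24175} = 65358 \left(- \frac{1}{24175}\right) = - \frac{65358}{24175}$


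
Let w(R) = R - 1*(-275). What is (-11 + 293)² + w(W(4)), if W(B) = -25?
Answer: 79774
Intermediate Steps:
w(R) = 275 + R (w(R) = R + 275 = 275 + R)
(-11 + 293)² + w(W(4)) = (-11 + 293)² + (275 - 25) = 282² + 250 = 79524 + 250 = 79774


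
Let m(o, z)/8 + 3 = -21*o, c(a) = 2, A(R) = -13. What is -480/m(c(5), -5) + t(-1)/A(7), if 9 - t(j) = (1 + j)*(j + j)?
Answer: 25/39 ≈ 0.64103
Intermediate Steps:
m(o, z) = -24 - 168*o (m(o, z) = -24 + 8*(-21*o) = -24 - 168*o)
t(j) = 9 - 2*j*(1 + j) (t(j) = 9 - (1 + j)*(j + j) = 9 - (1 + j)*2*j = 9 - 2*j*(1 + j))
-480/m(c(5), -5) + t(-1)/A(7) = -480/(-24 - 168*2) + (9 - 2*(-1) - 2*(-1)²)/(-13) = -480/(-24 - 336) + (9 + 2 - 2*1)*(-1/13) = -480/(-360) + (9 + 2 - 2)*(-1/13) = -480*(-1/360) + 9*(-1/13) = 4/3 - 9/13 = 25/39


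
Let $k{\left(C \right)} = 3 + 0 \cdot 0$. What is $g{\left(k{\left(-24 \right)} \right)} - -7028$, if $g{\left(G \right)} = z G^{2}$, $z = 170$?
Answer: $8558$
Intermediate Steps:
$k{\left(C \right)} = 3$ ($k{\left(C \right)} = 3 + 0 = 3$)
$g{\left(G \right)} = 170 G^{2}$
$g{\left(k{\left(-24 \right)} \right)} - -7028 = 170 \cdot 3^{2} - -7028 = 170 \cdot 9 + 7028 = 1530 + 7028 = 8558$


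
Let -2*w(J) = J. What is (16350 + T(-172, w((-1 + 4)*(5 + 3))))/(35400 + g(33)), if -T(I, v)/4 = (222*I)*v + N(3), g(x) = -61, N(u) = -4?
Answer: -1816466/35339 ≈ -51.401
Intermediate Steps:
w(J) = -J/2
T(I, v) = 16 - 888*I*v (T(I, v) = -4*((222*I)*v - 4) = -4*(222*I*v - 4) = -4*(-4 + 222*I*v) = 16 - 888*I*v)
(16350 + T(-172, w((-1 + 4)*(5 + 3))))/(35400 + g(33)) = (16350 + (16 - 888*(-172)*(-(-1 + 4)*(5 + 3)/2)))/(35400 - 61) = (16350 + (16 - 888*(-172)*(-3*8/2)))/35339 = (16350 + (16 - 888*(-172)*(-½*24)))*(1/35339) = (16350 + (16 - 888*(-172)*(-12)))*(1/35339) = (16350 + (16 - 1832832))*(1/35339) = (16350 - 1832816)*(1/35339) = -1816466*1/35339 = -1816466/35339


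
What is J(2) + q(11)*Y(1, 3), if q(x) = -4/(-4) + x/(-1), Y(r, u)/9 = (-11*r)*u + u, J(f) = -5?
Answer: 2695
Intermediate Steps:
Y(r, u) = 9*u - 99*r*u (Y(r, u) = 9*((-11*r)*u + u) = 9*(-11*r*u + u) = 9*(u - 11*r*u) = 9*u - 99*r*u)
q(x) = 1 - x (q(x) = -4*(-1/4) + x*(-1) = 1 - x)
J(2) + q(11)*Y(1, 3) = -5 + (1 - 1*11)*(9*3*(1 - 11*1)) = -5 + (1 - 11)*(9*3*(1 - 11)) = -5 - 90*3*(-10) = -5 - 10*(-270) = -5 + 2700 = 2695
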